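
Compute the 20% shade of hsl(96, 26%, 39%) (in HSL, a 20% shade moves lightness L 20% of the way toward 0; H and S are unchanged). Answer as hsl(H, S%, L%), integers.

hsl(96, 26%, 31%)

L moves 20% from 39 toward 0: 39 − 7.8 = 31.2 → 31.
H and S are unchanged.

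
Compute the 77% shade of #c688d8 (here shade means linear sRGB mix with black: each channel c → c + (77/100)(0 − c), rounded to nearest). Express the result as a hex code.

#2e1f32

#c688d8 is rgb(198, 136, 216).
A 77% shade moves each channel 77% toward 0:
  R: 198 − 152.46 = 45.54 → 46
  G: 136 + 0.77×(0−136) = 136 − 104.72 = 31.28 → 31
  B: 216 + 0.77×(0−216) = 216 − 166.32 = 49.68 → 50
rgb(46, 31, 50) = #2e1f32.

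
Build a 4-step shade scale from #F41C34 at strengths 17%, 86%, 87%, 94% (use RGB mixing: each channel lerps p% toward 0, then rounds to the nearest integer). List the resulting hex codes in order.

#CB172B, #220407, #200407, #0F0203

#F41C34 is rgb(244, 28, 52).
17%: (244 − 41.48 = 202.52→203, 28 − 4.76 = 23.24→23, 52 − 8.84 = 43.16→43) → #CB172B
86%: (244 − 209.84 = 34.16→34, 28 − 24.08 = 3.92→4, 52 − 44.72 = 7.28→7) → #220407
87%: (244 − 212.28 = 31.72→32, 28 − 24.36 = 3.64→4, 52 − 45.24 = 6.76→7) → #200407
94%: (244 − 229.36 = 14.64→15, 28 − 26.32 = 1.68→2, 52 − 48.88 = 3.12→3) → #0F0203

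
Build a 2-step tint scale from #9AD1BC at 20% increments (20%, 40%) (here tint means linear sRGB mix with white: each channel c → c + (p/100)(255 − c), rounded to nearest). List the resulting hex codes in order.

#9AD1BC is rgb(154, 209, 188).
20%: (154 + 20.2 = 174.2→174, 209 + 9.2 = 218.2→218, 188 + 13.4 = 201.4→201) → #AEDAC9
40%: (154 + 40.4 = 194.4→194, 209 + 18.4 = 227.4→227, 188 + 26.8 = 214.8→215) → #C2E3D7

#AEDAC9, #C2E3D7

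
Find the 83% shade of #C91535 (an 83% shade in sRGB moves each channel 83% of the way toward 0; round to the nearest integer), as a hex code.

#C91535 is rgb(201, 21, 53).
Lerp each channel 83% toward 0:
  R: 201 + 0.83×(0−201) = 201 − 166.83 = 34.17 → 34
  G: 21 + 0.83×(0−21) = 21 − 17.43 = 3.57 → 4
  B: 53 + 0.83×(0−53) = 53 − 43.99 = 9.01 → 9
rgb(34, 4, 9) = #220409.

#220409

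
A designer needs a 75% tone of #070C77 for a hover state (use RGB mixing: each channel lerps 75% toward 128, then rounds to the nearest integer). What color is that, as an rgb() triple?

#070C77 is rgb(7, 12, 119).
Per channel, c → c + 0.75(128 − c):
  R: 7 + 0.75×(128−7) = 7 + 90.75 = 97.75 → 98
  G: 12 + 0.75×(128−12) = 12 + 87 = 99 → 99
  B: 119 + 0.75×(128−119) = 119 + 6.75 = 125.75 → 126

rgb(98, 99, 126)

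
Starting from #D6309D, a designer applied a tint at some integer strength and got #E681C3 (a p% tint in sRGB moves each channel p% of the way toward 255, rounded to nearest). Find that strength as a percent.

#D6309D is rgb(214, 48, 157); #E681C3 is rgb(230, 129, 195).
On the G channel (widest range): 129 ≈ 48 + (p/100)(255 − 48), so p ≈ 100×(129 − 48)/(255 − 48) = 8100/207 = 39.13.
p = 39 reproduces all three channels after rounding.

39%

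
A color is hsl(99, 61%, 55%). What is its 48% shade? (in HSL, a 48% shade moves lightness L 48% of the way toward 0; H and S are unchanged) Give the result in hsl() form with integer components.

L moves 48% from 55 toward 0: 55 − 26.4 = 28.6 → 29.
H and S are unchanged.

hsl(99, 61%, 29%)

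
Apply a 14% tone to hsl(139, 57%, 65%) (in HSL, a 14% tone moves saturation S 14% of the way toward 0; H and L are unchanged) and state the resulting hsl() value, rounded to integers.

hsl(139, 49%, 65%)

S moves 14% from 57 toward 0: 57 − 7.98 = 49.02 → 49.
H and L are unchanged.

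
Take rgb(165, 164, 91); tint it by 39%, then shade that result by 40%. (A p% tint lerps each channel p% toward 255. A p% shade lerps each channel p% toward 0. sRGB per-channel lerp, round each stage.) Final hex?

#78775D

Per channel, c → c + 0.39(255 − c):
  R: 165 + 0.39×(255−165) = 165 + 35.1 = 200.1 → 200
  G: 164 + 0.39×(255−164) = 164 + 35.49 = 199.49 → 199
  B: 91 + 0.39×(255−91) = 91 + 63.96 = 154.96 → 155
After the tint: rgb(200, 199, 155) = #C8C79B.
Per channel, c → c + 0.4(0 − c):
  R: 200 + 0.4×(0−200) = 200 − 80 = 120 → 120
  G: 199 + 0.4×(0−199) = 199 − 79.6 = 119.4 → 119
  B: 155 + 0.4×(0−155) = 155 − 62 = 93 → 93
rgb(120, 119, 93) = #78775D.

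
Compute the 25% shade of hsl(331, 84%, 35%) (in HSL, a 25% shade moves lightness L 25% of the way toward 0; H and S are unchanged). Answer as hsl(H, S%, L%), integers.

hsl(331, 84%, 26%)

L moves 25% from 35 toward 0: 35 − 8.75 = 26.25 → 26.
H and S are unchanged.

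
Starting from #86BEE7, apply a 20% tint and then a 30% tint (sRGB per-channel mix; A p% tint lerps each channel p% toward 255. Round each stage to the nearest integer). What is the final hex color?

#86BEE7 is rgb(134, 190, 231).
Per channel, c → c + 0.2(255 − c):
  R: 134 + 24.2 = 158.2 → 158
  G: 190 + 13 = 203 → 203
  B: 231 + 0.2×(255−231) = 231 + 4.8 = 235.8 → 236
After the tint: rgb(158, 203, 236) = #9ECBEC.
Per channel, c → c + 0.3(255 − c):
  R: 158 + 29.1 = 187.1 → 187
  G: 203 + 0.3×(255−203) = 203 + 15.6 = 218.6 → 219
  B: 236 + 0.3×(255−236) = 236 + 5.7 = 241.7 → 242
rgb(187, 219, 242) = #BBDBF2.

#BBDBF2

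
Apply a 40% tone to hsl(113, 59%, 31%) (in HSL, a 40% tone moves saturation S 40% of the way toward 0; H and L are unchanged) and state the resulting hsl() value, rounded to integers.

S moves 40% from 59 toward 0: 59 − 23.6 = 35.4 → 35.
H and L are unchanged.

hsl(113, 35%, 31%)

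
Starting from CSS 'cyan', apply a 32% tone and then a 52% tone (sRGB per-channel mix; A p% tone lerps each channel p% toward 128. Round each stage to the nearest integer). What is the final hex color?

CSS cyan is rgb(0, 255, 255).
Lerp each channel 32% toward 128:
  R: 0 + 0.32×(128−0) = 0 + 40.96 = 40.96 → 41
  G: 255 + 0.32×(128−255) = 255 − 40.64 = 214.36 → 214
  B: 255 − 40.64 = 214.36 → 214
After the tone: rgb(41, 214, 214) = #29D6D6.
Lerp each channel 52% toward 128:
  R: 41 + 45.24 = 86.24 → 86
  G: 214 + 0.52×(128−214) = 214 − 44.72 = 169.28 → 169
  B: 214 + 0.52×(128−214) = 214 − 44.72 = 169.28 → 169
rgb(86, 169, 169) = #56A9A9.

#56A9A9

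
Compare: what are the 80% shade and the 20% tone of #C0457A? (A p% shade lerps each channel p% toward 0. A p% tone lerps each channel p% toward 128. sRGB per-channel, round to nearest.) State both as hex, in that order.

#260E18, #B3517B

#C0457A is rgb(192, 69, 122).
80% shade:
  R: 192 + 0.8×(0−192) = 192 − 153.6 = 38.4 → 38
  G: 69 − 55.2 = 13.8 → 14
  B: 122 + 0.8×(0−122) = 122 − 97.6 = 24.4 → 24
  → #260E18
20% tone:
  R: 192 + 0.2×(128−192) = 192 − 12.8 = 179.2 → 179
  G: 69 + 0.2×(128−69) = 69 + 11.8 = 80.8 → 81
  B: 122 + 1.2 = 123.2 → 123
  → #B3517B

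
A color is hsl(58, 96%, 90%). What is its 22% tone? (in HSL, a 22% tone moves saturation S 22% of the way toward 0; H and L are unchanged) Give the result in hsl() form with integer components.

S moves 22% from 96 toward 0: 96 − 21.12 = 74.88 → 75.
H and L are unchanged.

hsl(58, 75%, 90%)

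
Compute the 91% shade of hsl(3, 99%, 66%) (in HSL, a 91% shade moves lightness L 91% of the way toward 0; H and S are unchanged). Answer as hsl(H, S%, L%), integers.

L moves 91% from 66 toward 0: 66 − 60.06 = 5.94 → 6.
H and S are unchanged.

hsl(3, 99%, 6%)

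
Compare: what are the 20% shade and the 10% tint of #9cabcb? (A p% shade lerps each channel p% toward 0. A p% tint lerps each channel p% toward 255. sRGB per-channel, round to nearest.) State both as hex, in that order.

#9cabcb is rgb(156, 171, 203).
20% shade:
  R: 156 + 0.2×(0−156) = 156 − 31.2 = 124.8 → 125
  G: 171 − 34.2 = 136.8 → 137
  B: 203 + 0.2×(0−203) = 203 − 40.6 = 162.4 → 162
  → #7d89a2
10% tint:
  R: 156 + 9.9 = 165.9 → 166
  G: 171 + 0.1×(255−171) = 171 + 8.4 = 179.4 → 179
  B: 203 + 0.1×(255−203) = 203 + 5.2 = 208.2 → 208
  → #a6b3d0

#7d89a2, #a6b3d0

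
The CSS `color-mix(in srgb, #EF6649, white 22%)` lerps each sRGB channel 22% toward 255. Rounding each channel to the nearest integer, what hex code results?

#F38871

#EF6649 is rgb(239, 102, 73).
Per channel, c → c + 0.22(255 − c):
  R: 239 + 0.22×(255−239) = 239 + 3.52 = 242.52 → 243
  G: 102 + 33.66 = 135.66 → 136
  B: 73 + 40.04 = 113.04 → 113
rgb(243, 136, 113) = #F38871.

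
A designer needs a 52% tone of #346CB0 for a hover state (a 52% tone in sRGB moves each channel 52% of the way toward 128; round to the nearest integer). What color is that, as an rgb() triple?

#346CB0 is rgb(52, 108, 176).
Lerp each channel 52% toward 128:
  R: 52 + 0.52×(128−52) = 52 + 39.52 = 91.52 → 92
  G: 108 + 0.52×(128−108) = 108 + 10.4 = 118.4 → 118
  B: 176 + 0.52×(128−176) = 176 − 24.96 = 151.04 → 151

rgb(92, 118, 151)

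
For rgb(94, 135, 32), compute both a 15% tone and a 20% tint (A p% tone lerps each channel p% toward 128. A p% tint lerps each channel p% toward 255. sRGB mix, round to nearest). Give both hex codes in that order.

15% tone:
  R: 94 + 0.15×(128−94) = 94 + 5.1 = 99.1 → 99
  G: 135 + 0.15×(128−135) = 135 − 1.05 = 133.95 → 134
  B: 32 + 0.15×(128−32) = 32 + 14.4 = 46.4 → 46
  → #63862E
20% tint:
  R: 94 + 0.2×(255−94) = 94 + 32.2 = 126.2 → 126
  G: 135 + 24 = 159 → 159
  B: 32 + 0.2×(255−32) = 32 + 44.6 = 76.6 → 77
  → #7E9F4D

#63862E, #7E9F4D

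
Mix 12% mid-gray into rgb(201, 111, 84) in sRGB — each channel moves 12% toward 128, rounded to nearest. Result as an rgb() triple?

A 12% tone moves each channel 12% toward 128:
  R: 201 − 8.76 = 192.24 → 192
  G: 111 + 0.12×(128−111) = 111 + 2.04 = 113.04 → 113
  B: 84 + 5.28 = 89.28 → 89

rgb(192, 113, 89)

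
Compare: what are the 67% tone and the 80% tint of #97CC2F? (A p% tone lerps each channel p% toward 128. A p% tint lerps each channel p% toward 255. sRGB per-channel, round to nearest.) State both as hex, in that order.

#97CC2F is rgb(151, 204, 47).
67% tone:
  R: 151 + 0.67×(128−151) = 151 − 15.41 = 135.59 → 136
  G: 204 − 50.92 = 153.08 → 153
  B: 47 + 0.67×(128−47) = 47 + 54.27 = 101.27 → 101
  → #889965
80% tint:
  R: 151 + 83.2 = 234.2 → 234
  G: 204 + 0.8×(255−204) = 204 + 40.8 = 244.8 → 245
  B: 47 + 0.8×(255−47) = 47 + 166.4 = 213.4 → 213
  → #EAF5D5

#889965, #EAF5D5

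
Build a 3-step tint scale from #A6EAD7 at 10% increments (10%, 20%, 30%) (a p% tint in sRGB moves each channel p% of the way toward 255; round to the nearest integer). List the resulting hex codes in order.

#AFECDB, #B8EEDF, #C1F0E3

#A6EAD7 is rgb(166, 234, 215).
10%: (166 + 8.9 = 174.9→175, 234 + 2.1 = 236.1→236, 215 + 4 = 219→219) → #AFECDB
20%: (166 + 17.8 = 183.8→184, 234 + 4.2 = 238.2→238, 215 + 8 = 223→223) → #B8EEDF
30%: (166 + 26.7 = 192.7→193, 234 + 6.3 = 240.3→240, 215 + 12 = 227→227) → #C1F0E3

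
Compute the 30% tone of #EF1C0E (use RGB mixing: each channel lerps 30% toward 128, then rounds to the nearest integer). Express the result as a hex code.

#EF1C0E is rgb(239, 28, 14).
A 30% tone moves each channel 30% toward 128:
  R: 239 + 0.3×(128−239) = 239 − 33.3 = 205.7 → 206
  G: 28 + 0.3×(128−28) = 28 + 30 = 58 → 58
  B: 14 + 0.3×(128−14) = 14 + 34.2 = 48.2 → 48
rgb(206, 58, 48) = #CE3A30.

#CE3A30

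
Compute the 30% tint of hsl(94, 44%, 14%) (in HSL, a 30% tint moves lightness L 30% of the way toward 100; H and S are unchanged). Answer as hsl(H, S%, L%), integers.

L moves 30% from 14 toward 100: 14 + 25.8 = 39.8 → 40.
H and S are unchanged.

hsl(94, 44%, 40%)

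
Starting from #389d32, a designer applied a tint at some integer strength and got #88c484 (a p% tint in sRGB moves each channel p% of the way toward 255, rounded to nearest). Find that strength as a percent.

40%

#389d32 is rgb(56, 157, 50); #88c484 is rgb(136, 196, 132).
On the B channel (widest range): 132 ≈ 50 + (p/100)(255 − 50), so p ≈ 100×(132 − 50)/(255 − 50) = 8200/205 = 40.00.
p = 40 reproduces all three channels after rounding.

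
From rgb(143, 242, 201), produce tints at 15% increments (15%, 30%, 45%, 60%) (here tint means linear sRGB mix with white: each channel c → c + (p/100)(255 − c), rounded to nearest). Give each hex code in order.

15%: (143 + 16.8 = 159.8→160, 242 + 1.95 = 243.95→244, 201 + 8.1 = 209.1→209) → #a0f4d1
30%: (143 + 33.6 = 176.6→177, 242 + 3.9 = 245.9→246, 201 + 16.2 = 217.2→217) → #b1f6d9
45%: (143 + 50.4 = 193.4→193, 242 + 5.85 = 247.85→248, 201 + 24.3 = 225.3→225) → #c1f8e1
60%: (143 + 67.2 = 210.2→210, 242 + 7.8 = 249.8→250, 201 + 32.4 = 233.4→233) → #d2fae9

#a0f4d1, #b1f6d9, #c1f8e1, #d2fae9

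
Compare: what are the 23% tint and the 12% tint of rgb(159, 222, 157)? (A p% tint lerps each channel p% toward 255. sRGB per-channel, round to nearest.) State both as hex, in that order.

23% tint:
  R: 159 + 0.23×(255−159) = 159 + 22.08 = 181.08 → 181
  G: 222 + 0.23×(255−222) = 222 + 7.59 = 229.59 → 230
  B: 157 + 22.54 = 179.54 → 180
  → #b5e6b4
12% tint:
  R: 159 + 11.52 = 170.52 → 171
  G: 222 + 0.12×(255−222) = 222 + 3.96 = 225.96 → 226
  B: 157 + 0.12×(255−157) = 157 + 11.76 = 168.76 → 169
  → #abe2a9

#b5e6b4, #abe2a9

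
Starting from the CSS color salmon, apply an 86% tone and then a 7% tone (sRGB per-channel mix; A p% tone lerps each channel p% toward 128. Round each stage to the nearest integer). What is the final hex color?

#90807e

CSS salmon is rgb(250, 128, 114).
An 86% tone moves each channel 86% toward 128:
  R: 250 + 0.86×(128−250) = 250 − 104.92 = 145.08 → 145
  G: 128 + 0.86×(128−128) = 128 + 0 = 128 → 128
  B: 114 + 0.86×(128−114) = 114 + 12.04 = 126.04 → 126
After the tone: rgb(145, 128, 126) = #91807e.
A 7% tone moves each channel 7% toward 128:
  R: 145 − 1.19 = 143.81 → 144
  G: 128 + 0.07×(128−128) = 128 + 0 = 128 → 128
  B: 126 + 0.07×(128−126) = 126 + 0.14 = 126.14 → 126
rgb(144, 128, 126) = #90807e.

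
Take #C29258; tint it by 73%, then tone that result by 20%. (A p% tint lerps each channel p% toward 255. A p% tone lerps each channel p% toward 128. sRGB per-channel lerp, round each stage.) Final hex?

#C29258 is rgb(194, 146, 88).
Per channel, c → c + 0.73(255 − c):
  R: 194 + 44.53 = 238.53 → 239
  G: 146 + 0.73×(255−146) = 146 + 79.57 = 225.57 → 226
  B: 88 + 121.91 = 209.91 → 210
After the tint: rgb(239, 226, 210) = #EFE2D2.
Per channel, c → c + 0.2(128 − c):
  R: 239 + 0.2×(128−239) = 239 − 22.2 = 216.8 → 217
  G: 226 + 0.2×(128−226) = 226 − 19.6 = 206.4 → 206
  B: 210 + 0.2×(128−210) = 210 − 16.4 = 193.6 → 194
rgb(217, 206, 194) = #D9CEC2.

#D9CEC2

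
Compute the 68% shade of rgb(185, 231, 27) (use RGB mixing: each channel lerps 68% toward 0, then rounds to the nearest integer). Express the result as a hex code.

#3b4a09

A 68% shade moves each channel 68% toward 0:
  R: 185 + 0.68×(0−185) = 185 − 125.8 = 59.2 → 59
  G: 231 − 157.08 = 73.92 → 74
  B: 27 + 0.68×(0−27) = 27 − 18.36 = 8.64 → 9
rgb(59, 74, 9) = #3b4a09.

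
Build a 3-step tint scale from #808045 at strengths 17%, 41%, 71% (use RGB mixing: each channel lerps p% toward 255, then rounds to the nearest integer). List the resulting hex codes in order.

#808045 is rgb(128, 128, 69).
17%: (128 + 21.59 = 149.59→150, 128 + 21.59 = 149.59→150, 69 + 31.62 = 100.62→101) → #969665
41%: (128 + 52.07 = 180.07→180, 128 + 52.07 = 180.07→180, 69 + 76.26 = 145.26→145) → #B4B491
71%: (128 + 90.17 = 218.17→218, 128 + 90.17 = 218.17→218, 69 + 132.06 = 201.06→201) → #DADAC9

#969665, #B4B491, #DADAC9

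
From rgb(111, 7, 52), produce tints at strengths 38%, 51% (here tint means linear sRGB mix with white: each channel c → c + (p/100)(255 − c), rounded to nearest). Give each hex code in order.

38%: (111 + 54.72 = 165.72→166, 7 + 94.24 = 101.24→101, 52 + 77.14 = 129.14→129) → #A66581
51%: (111 + 73.44 = 184.44→184, 7 + 126.48 = 133.48→133, 52 + 103.53 = 155.53→156) → #B8859C

#A66581, #B8859C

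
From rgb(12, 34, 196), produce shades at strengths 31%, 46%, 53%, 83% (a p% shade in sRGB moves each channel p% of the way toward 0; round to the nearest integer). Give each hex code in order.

31%: (12 − 3.72 = 8.28→8, 34 − 10.54 = 23.46→23, 196 − 60.76 = 135.24→135) → #081787
46%: (12 − 5.52 = 6.48→6, 34 − 15.64 = 18.36→18, 196 − 90.16 = 105.84→106) → #06126A
53%: (12 − 6.36 = 5.64→6, 34 − 18.02 = 15.98→16, 196 − 103.88 = 92.12→92) → #06105C
83%: (12 − 9.96 = 2.04→2, 34 − 28.22 = 5.78→6, 196 − 162.68 = 33.32→33) → #020621

#081787, #06126A, #06105C, #020621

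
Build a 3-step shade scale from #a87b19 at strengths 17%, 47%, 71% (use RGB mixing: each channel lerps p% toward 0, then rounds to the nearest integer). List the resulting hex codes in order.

#a87b19 is rgb(168, 123, 25).
17%: (168 − 28.56 = 139.44→139, 123 − 20.91 = 102.09→102, 25 − 4.25 = 20.75→21) → #8b6615
47%: (168 − 78.96 = 89.04→89, 123 − 57.81 = 65.19→65, 25 − 11.75 = 13.25→13) → #59410d
71%: (168 − 119.28 = 48.72→49, 123 − 87.33 = 35.67→36, 25 − 17.75 = 7.25→7) → #312407

#8b6615, #59410d, #312407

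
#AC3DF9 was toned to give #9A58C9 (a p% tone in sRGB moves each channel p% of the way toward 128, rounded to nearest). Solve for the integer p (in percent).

40%

#AC3DF9 is rgb(172, 61, 249); #9A58C9 is rgb(154, 88, 201).
On the B channel (widest range): 201 ≈ 249 + (p/100)(128 − 249), so p ≈ 100×(201 − 249)/(128 − 249) = -4800/-121 = 39.67.
p = 40 reproduces all three channels after rounding.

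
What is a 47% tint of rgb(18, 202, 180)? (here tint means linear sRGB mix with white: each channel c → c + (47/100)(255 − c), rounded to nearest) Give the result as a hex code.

A 47% tint moves each channel 47% toward 255:
  R: 18 + 0.47×(255−18) = 18 + 111.39 = 129.39 → 129
  G: 202 + 0.47×(255−202) = 202 + 24.91 = 226.91 → 227
  B: 180 + 0.47×(255−180) = 180 + 35.25 = 215.25 → 215
rgb(129, 227, 215) = #81E3D7.

#81E3D7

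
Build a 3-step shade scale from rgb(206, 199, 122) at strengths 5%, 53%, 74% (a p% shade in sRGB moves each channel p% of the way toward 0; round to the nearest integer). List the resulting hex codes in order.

5%: (206 − 10.3 = 195.7→196, 199 − 9.95 = 189.05→189, 122 − 6.1 = 115.9→116) → #c4bd74
53%: (206 − 109.18 = 96.82→97, 199 − 105.47 = 93.53→94, 122 − 64.66 = 57.34→57) → #615e39
74%: (206 − 152.44 = 53.56→54, 199 − 147.26 = 51.74→52, 122 − 90.28 = 31.72→32) → #363420

#c4bd74, #615e39, #363420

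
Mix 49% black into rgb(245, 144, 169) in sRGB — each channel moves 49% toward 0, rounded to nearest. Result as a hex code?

#7d4956

Lerp each channel 49% toward 0:
  R: 245 + 0.49×(0−245) = 245 − 120.05 = 124.95 → 125
  G: 144 + 0.49×(0−144) = 144 − 70.56 = 73.44 → 73
  B: 169 − 82.81 = 86.19 → 86
rgb(125, 73, 86) = #7d4956.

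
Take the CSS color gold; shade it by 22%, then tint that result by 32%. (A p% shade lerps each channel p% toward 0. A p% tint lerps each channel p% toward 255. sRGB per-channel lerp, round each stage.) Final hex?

#d9c452

CSS gold is rgb(255, 215, 0).
Per channel, c → c + 0.22(0 − c):
  R: 255 + 0.22×(0−255) = 255 − 56.1 = 198.9 → 199
  G: 215 + 0.22×(0−215) = 215 − 47.3 = 167.7 → 168
  B: 0 + 0 = 0 → 0
After the shade: rgb(199, 168, 0) = #c7a800.
Per channel, c → c + 0.32(255 − c):
  R: 199 + 0.32×(255−199) = 199 + 17.92 = 216.92 → 217
  G: 168 + 27.84 = 195.84 → 196
  B: 0 + 0.32×(255−0) = 0 + 81.6 = 81.6 → 82
rgb(217, 196, 82) = #d9c452.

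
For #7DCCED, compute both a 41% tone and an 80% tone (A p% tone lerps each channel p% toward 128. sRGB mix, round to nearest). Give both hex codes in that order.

#7EADC0, #7F8F96

#7DCCED is rgb(125, 204, 237).
41% tone:
  R: 125 + 1.23 = 126.23 → 126
  G: 204 + 0.41×(128−204) = 204 − 31.16 = 172.84 → 173
  B: 237 − 44.69 = 192.31 → 192
  → #7EADC0
80% tone:
  R: 125 + 0.8×(128−125) = 125 + 2.4 = 127.4 → 127
  G: 204 + 0.8×(128−204) = 204 − 60.8 = 143.2 → 143
  B: 237 + 0.8×(128−237) = 237 − 87.2 = 149.8 → 150
  → #7F8F96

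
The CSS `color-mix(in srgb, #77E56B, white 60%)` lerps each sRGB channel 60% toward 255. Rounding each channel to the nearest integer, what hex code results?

#C9F5C4

#77E56B is rgb(119, 229, 107).
A 60% tint moves each channel 60% toward 255:
  R: 119 + 0.6×(255−119) = 119 + 81.6 = 200.6 → 201
  G: 229 + 0.6×(255−229) = 229 + 15.6 = 244.6 → 245
  B: 107 + 0.6×(255−107) = 107 + 88.8 = 195.8 → 196
rgb(201, 245, 196) = #C9F5C4.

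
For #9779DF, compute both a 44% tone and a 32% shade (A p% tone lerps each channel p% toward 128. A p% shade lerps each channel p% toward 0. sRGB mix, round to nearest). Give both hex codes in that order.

#8D7CB5, #675298

#9779DF is rgb(151, 121, 223).
44% tone:
  R: 151 − 10.12 = 140.88 → 141
  G: 121 + 0.44×(128−121) = 121 + 3.08 = 124.08 → 124
  B: 223 + 0.44×(128−223) = 223 − 41.8 = 181.2 → 181
  → #8D7CB5
32% shade:
  R: 151 − 48.32 = 102.68 → 103
  G: 121 + 0.32×(0−121) = 121 − 38.72 = 82.28 → 82
  B: 223 + 0.32×(0−223) = 223 − 71.36 = 151.64 → 152
  → #675298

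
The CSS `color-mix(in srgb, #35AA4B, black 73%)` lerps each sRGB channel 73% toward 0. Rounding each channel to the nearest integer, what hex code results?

#35AA4B is rgb(53, 170, 75).
A 73% shade moves each channel 73% toward 0:
  R: 53 + 0.73×(0−53) = 53 − 38.69 = 14.31 → 14
  G: 170 + 0.73×(0−170) = 170 − 124.1 = 45.9 → 46
  B: 75 + 0.73×(0−75) = 75 − 54.75 = 20.25 → 20
rgb(14, 46, 20) = #0E2E14.

#0E2E14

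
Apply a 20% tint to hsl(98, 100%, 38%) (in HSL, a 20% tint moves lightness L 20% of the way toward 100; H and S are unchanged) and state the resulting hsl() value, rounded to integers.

hsl(98, 100%, 50%)

L moves 20% from 38 toward 100: 38 + 12.4 = 50.4 → 50.
H and S are unchanged.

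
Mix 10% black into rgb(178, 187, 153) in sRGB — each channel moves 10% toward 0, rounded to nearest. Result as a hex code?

#A0A88A

Lerp each channel 10% toward 0:
  R: 178 − 17.8 = 160.2 → 160
  G: 187 − 18.7 = 168.3 → 168
  B: 153 + 0.1×(0−153) = 153 − 15.3 = 137.7 → 138
rgb(160, 168, 138) = #A0A88A.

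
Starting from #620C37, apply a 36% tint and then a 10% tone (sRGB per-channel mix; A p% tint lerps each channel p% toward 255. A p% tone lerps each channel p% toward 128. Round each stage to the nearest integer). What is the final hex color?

#620C37 is rgb(98, 12, 55).
Lerp each channel 36% toward 255:
  R: 98 + 0.36×(255−98) = 98 + 56.52 = 154.52 → 155
  G: 12 + 0.36×(255−12) = 12 + 87.48 = 99.48 → 99
  B: 55 + 0.36×(255−55) = 55 + 72 = 127 → 127
After the tint: rgb(155, 99, 127) = #9B637F.
Per channel, c → c + 0.1(128 − c):
  R: 155 + 0.1×(128−155) = 155 − 2.7 = 152.3 → 152
  G: 99 + 0.1×(128−99) = 99 + 2.9 = 101.9 → 102
  B: 127 + 0.1×(128−127) = 127 + 0.1 = 127.1 → 127
rgb(152, 102, 127) = #98667F.

#98667F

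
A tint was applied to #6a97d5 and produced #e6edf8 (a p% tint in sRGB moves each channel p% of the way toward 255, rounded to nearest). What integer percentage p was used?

83%

#6a97d5 is rgb(106, 151, 213); #e6edf8 is rgb(230, 237, 248).
On the R channel (widest range): 230 ≈ 106 + (p/100)(255 − 106), so p ≈ 100×(230 − 106)/(255 − 106) = 12400/149 = 83.22.
p = 83 reproduces all three channels after rounding.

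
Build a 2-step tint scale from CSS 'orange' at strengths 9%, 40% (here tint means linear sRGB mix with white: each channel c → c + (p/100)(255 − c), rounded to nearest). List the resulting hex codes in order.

CSS orange is rgb(255, 165, 0).
9%: (255→255, 165 + 8.1 = 173.1→173, 0 + 22.95 = 22.95→23) → #FFAD17
40%: (255→255, 165 + 36 = 201→201, 0 + 102 = 102→102) → #FFC966

#FFAD17, #FFC966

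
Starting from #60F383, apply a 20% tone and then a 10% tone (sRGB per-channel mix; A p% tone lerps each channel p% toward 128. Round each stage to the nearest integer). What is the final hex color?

#60F383 is rgb(96, 243, 131).
A 20% tone moves each channel 20% toward 128:
  R: 96 + 0.2×(128−96) = 96 + 6.4 = 102.4 → 102
  G: 243 + 0.2×(128−243) = 243 − 23 = 220 → 220
  B: 131 − 0.6 = 130.4 → 130
After the tone: rgb(102, 220, 130) = #66DC82.
Per channel, c → c + 0.1(128 − c):
  R: 102 + 2.6 = 104.6 → 105
  G: 220 − 9.2 = 210.8 → 211
  B: 130 − 0.2 = 129.8 → 130
rgb(105, 211, 130) = #69D382.

#69D382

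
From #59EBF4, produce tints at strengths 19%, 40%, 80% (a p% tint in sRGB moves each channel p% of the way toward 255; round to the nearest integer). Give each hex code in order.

#79EFF6, #9BF3F8, #DEFBFD

#59EBF4 is rgb(89, 235, 244).
19%: (89 + 31.54 = 120.54→121, 235 + 3.8 = 238.8→239, 244 + 2.09 = 246.09→246) → #79EFF6
40%: (89 + 66.4 = 155.4→155, 235 + 8 = 243→243, 244 + 4.4 = 248.4→248) → #9BF3F8
80%: (89 + 132.8 = 221.8→222, 235 + 16 = 251→251, 244 + 8.8 = 252.8→253) → #DEFBFD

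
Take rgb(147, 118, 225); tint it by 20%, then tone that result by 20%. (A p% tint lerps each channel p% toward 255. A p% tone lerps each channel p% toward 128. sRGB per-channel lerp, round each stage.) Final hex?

#A18ED2

A 20% tint moves each channel 20% toward 255:
  R: 147 + 0.2×(255−147) = 147 + 21.6 = 168.6 → 169
  G: 118 + 27.4 = 145.4 → 145
  B: 225 + 0.2×(255−225) = 225 + 6 = 231 → 231
After the tint: rgb(169, 145, 231) = #A991E7.
A 20% tone moves each channel 20% toward 128:
  R: 169 + 0.2×(128−169) = 169 − 8.2 = 160.8 → 161
  G: 145 + 0.2×(128−145) = 145 − 3.4 = 141.6 → 142
  B: 231 − 20.6 = 210.4 → 210
rgb(161, 142, 210) = #A18ED2.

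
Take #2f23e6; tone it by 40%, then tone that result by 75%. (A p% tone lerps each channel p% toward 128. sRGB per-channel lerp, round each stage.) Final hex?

#74728f

#2f23e6 is rgb(47, 35, 230).
A 40% tone moves each channel 40% toward 128:
  R: 47 + 0.4×(128−47) = 47 + 32.4 = 79.4 → 79
  G: 35 + 0.4×(128−35) = 35 + 37.2 = 72.2 → 72
  B: 230 − 40.8 = 189.2 → 189
After the tone: rgb(79, 72, 189) = #4f48bd.
Lerp each channel 75% toward 128:
  R: 79 + 0.75×(128−79) = 79 + 36.75 = 115.75 → 116
  G: 72 + 0.75×(128−72) = 72 + 42 = 114 → 114
  B: 189 + 0.75×(128−189) = 189 − 45.75 = 143.25 → 143
rgb(116, 114, 143) = #74728f.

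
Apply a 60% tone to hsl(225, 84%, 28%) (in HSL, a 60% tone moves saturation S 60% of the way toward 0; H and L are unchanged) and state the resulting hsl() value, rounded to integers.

S moves 60% from 84 toward 0: 84 − 50.4 = 33.6 → 34.
H and L are unchanged.

hsl(225, 34%, 28%)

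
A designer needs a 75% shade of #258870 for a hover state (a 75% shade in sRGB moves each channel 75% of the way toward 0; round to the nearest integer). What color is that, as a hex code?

#09221C

#258870 is rgb(37, 136, 112).
Per channel, c → c + 0.75(0 − c):
  R: 37 − 27.75 = 9.25 → 9
  G: 136 + 0.75×(0−136) = 136 − 102 = 34 → 34
  B: 112 + 0.75×(0−112) = 112 − 84 = 28 → 28
rgb(9, 34, 28) = #09221C.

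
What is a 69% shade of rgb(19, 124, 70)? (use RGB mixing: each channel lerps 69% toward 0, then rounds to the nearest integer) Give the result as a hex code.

A 69% shade moves each channel 69% toward 0:
  R: 19 − 13.11 = 5.89 → 6
  G: 124 − 85.56 = 38.44 → 38
  B: 70 − 48.3 = 21.7 → 22
rgb(6, 38, 22) = #062616.

#062616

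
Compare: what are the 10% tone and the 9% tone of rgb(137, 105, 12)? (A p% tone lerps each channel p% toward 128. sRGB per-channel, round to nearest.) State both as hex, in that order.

#886B18, #886B16

10% tone:
  R: 137 + 0.1×(128−137) = 137 − 0.9 = 136.1 → 136
  G: 105 + 0.1×(128−105) = 105 + 2.3 = 107.3 → 107
  B: 12 + 11.6 = 23.6 → 24
  → #886B18
9% tone:
  R: 137 + 0.09×(128−137) = 137 − 0.81 = 136.19 → 136
  G: 105 + 2.07 = 107.07 → 107
  B: 12 + 10.44 = 22.44 → 22
  → #886B16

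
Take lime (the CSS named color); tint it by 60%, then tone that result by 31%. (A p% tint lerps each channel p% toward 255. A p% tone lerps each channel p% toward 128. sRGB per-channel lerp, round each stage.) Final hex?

#91d891

CSS lime is rgb(0, 255, 0).
A 60% tint moves each channel 60% toward 255:
  R: 0 + 0.6×(255−0) = 0 + 153 = 153 → 153
  G: 255 + 0.6×(255−255) = 255 + 0 = 255 → 255
  B: 0 + 0.6×(255−0) = 0 + 153 = 153 → 153
After the tint: rgb(153, 255, 153) = #99ff99.
Lerp each channel 31% toward 128:
  R: 153 + 0.31×(128−153) = 153 − 7.75 = 145.25 → 145
  G: 255 + 0.31×(128−255) = 255 − 39.37 = 215.63 → 216
  B: 153 − 7.75 = 145.25 → 145
rgb(145, 216, 145) = #91d891.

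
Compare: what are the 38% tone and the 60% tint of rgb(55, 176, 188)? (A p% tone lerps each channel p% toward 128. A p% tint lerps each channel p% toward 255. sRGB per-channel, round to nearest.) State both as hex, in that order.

38% tone:
  R: 55 + 0.38×(128−55) = 55 + 27.74 = 82.74 → 83
  G: 176 − 18.24 = 157.76 → 158
  B: 188 + 0.38×(128−188) = 188 − 22.8 = 165.2 → 165
  → #539EA5
60% tint:
  R: 55 + 0.6×(255−55) = 55 + 120 = 175 → 175
  G: 176 + 0.6×(255−176) = 176 + 47.4 = 223.4 → 223
  B: 188 + 0.6×(255−188) = 188 + 40.2 = 228.2 → 228
  → #AFDFE4

#539EA5, #AFDFE4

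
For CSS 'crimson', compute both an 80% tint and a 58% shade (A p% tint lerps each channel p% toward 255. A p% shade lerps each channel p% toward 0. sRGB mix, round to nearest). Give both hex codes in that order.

#F8D0D8, #5C0819

CSS crimson is rgb(220, 20, 60).
80% tint:
  R: 220 + 0.8×(255−220) = 220 + 28 = 248 → 248
  G: 20 + 0.8×(255−20) = 20 + 188 = 208 → 208
  B: 60 + 0.8×(255−60) = 60 + 156 = 216 → 216
  → #F8D0D8
58% shade:
  R: 220 − 127.6 = 92.4 → 92
  G: 20 + 0.58×(0−20) = 20 − 11.6 = 8.4 → 8
  B: 60 + 0.58×(0−60) = 60 − 34.8 = 25.2 → 25
  → #5C0819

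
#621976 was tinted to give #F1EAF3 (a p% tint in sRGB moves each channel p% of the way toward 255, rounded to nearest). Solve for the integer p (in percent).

#621976 is rgb(98, 25, 118); #F1EAF3 is rgb(241, 234, 243).
On the G channel (widest range): 234 ≈ 25 + (p/100)(255 − 25), so p ≈ 100×(234 − 25)/(255 − 25) = 20900/230 = 90.87.
p = 91 reproduces all three channels after rounding.

91%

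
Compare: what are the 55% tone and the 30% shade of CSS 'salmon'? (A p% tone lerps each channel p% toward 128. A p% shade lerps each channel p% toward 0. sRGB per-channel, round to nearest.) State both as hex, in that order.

#b7807a, #af5a50

CSS salmon is rgb(250, 128, 114).
55% tone:
  R: 250 − 67.1 = 182.9 → 183
  G: 128 + 0.55×(128−128) = 128 + 0 = 128 → 128
  B: 114 + 0.55×(128−114) = 114 + 7.7 = 121.7 → 122
  → #b7807a
30% shade:
  R: 250 + 0.3×(0−250) = 250 − 75 = 175 → 175
  G: 128 + 0.3×(0−128) = 128 − 38.4 = 89.6 → 90
  B: 114 + 0.3×(0−114) = 114 − 34.2 = 79.8 → 80
  → #af5a50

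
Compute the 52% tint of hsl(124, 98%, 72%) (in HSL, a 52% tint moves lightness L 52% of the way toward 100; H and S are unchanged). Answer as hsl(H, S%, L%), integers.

L moves 52% from 72 toward 100: 72 + 14.56 = 86.56 → 87.
H and S are unchanged.

hsl(124, 98%, 87%)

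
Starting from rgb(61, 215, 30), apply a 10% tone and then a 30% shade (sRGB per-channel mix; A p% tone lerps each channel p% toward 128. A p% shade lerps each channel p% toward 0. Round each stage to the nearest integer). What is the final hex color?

A 10% tone moves each channel 10% toward 128:
  R: 61 + 0.1×(128−61) = 61 + 6.7 = 67.7 → 68
  G: 215 − 8.7 = 206.3 → 206
  B: 30 + 0.1×(128−30) = 30 + 9.8 = 39.8 → 40
After the tone: rgb(68, 206, 40) = #44CE28.
Lerp each channel 30% toward 0:
  R: 68 + 0.3×(0−68) = 68 − 20.4 = 47.6 → 48
  G: 206 + 0.3×(0−206) = 206 − 61.8 = 144.2 → 144
  B: 40 − 12 = 28 → 28
rgb(48, 144, 28) = #30901C.

#30901C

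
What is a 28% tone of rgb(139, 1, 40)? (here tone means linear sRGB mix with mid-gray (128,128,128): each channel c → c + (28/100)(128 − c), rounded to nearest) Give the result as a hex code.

Lerp each channel 28% toward 128:
  R: 139 + 0.28×(128−139) = 139 − 3.08 = 135.92 → 136
  G: 1 + 35.56 = 36.56 → 37
  B: 40 + 24.64 = 64.64 → 65
rgb(136, 37, 65) = #882541.

#882541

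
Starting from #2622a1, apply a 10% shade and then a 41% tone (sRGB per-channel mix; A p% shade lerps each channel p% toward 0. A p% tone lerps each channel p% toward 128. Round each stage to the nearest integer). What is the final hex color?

#2622a1 is rgb(38, 34, 161).
A 10% shade moves each channel 10% toward 0:
  R: 38 − 3.8 = 34.2 → 34
  G: 34 + 0.1×(0−34) = 34 − 3.4 = 30.6 → 31
  B: 161 + 0.1×(0−161) = 161 − 16.1 = 144.9 → 145
After the shade: rgb(34, 31, 145) = #221f91.
A 41% tone moves each channel 41% toward 128:
  R: 34 + 38.54 = 72.54 → 73
  G: 31 + 0.41×(128−31) = 31 + 39.77 = 70.77 → 71
  B: 145 + 0.41×(128−145) = 145 − 6.97 = 138.03 → 138
rgb(73, 71, 138) = #49478a.

#49478a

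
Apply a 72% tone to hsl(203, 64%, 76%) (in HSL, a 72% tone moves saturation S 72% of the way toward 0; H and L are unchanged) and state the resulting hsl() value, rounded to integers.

S moves 72% from 64 toward 0: 64 − 46.08 = 17.92 → 18.
H and L are unchanged.

hsl(203, 18%, 76%)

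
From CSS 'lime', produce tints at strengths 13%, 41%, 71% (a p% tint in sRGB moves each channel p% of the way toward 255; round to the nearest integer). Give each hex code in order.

#21FF21, #69FF69, #B5FFB5

CSS lime is rgb(0, 255, 0).
13%: (0 + 33.15 = 33.15→33, 255→255, 0 + 33.15 = 33.15→33) → #21FF21
41%: (0 + 104.55 = 104.55→105, 255→255, 0 + 104.55 = 104.55→105) → #69FF69
71%: (0 + 181.05 = 181.05→181, 255→255, 0 + 181.05 = 181.05→181) → #B5FFB5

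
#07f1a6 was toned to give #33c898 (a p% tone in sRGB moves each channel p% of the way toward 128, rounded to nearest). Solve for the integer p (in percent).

36%

#07f1a6 is rgb(7, 241, 166); #33c898 is rgb(51, 200, 152).
On the R channel (widest range): 51 ≈ 7 + (p/100)(128 − 7), so p ≈ 100×(51 − 7)/(128 − 7) = 4400/121 = 36.36.
p = 36 reproduces all three channels after rounding.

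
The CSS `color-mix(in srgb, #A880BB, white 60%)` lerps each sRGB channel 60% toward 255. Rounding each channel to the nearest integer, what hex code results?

#A880BB is rgb(168, 128, 187).
Per channel, c → c + 0.6(255 − c):
  R: 168 + 52.2 = 220.2 → 220
  G: 128 + 76.2 = 204.2 → 204
  B: 187 + 40.8 = 227.8 → 228
rgb(220, 204, 228) = #DCCCE4.

#DCCCE4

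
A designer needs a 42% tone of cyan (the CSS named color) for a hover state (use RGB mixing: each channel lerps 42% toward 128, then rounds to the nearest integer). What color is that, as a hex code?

#36CACA

CSS cyan is rgb(0, 255, 255).
Lerp each channel 42% toward 128:
  R: 0 + 0.42×(128−0) = 0 + 53.76 = 53.76 → 54
  G: 255 + 0.42×(128−255) = 255 − 53.34 = 201.66 → 202
  B: 255 + 0.42×(128−255) = 255 − 53.34 = 201.66 → 202
rgb(54, 202, 202) = #36CACA.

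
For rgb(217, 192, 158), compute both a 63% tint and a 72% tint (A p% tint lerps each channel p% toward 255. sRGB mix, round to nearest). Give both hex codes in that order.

#f1e8db, #f4ede4

63% tint:
  R: 217 + 0.63×(255−217) = 217 + 23.94 = 240.94 → 241
  G: 192 + 0.63×(255−192) = 192 + 39.69 = 231.69 → 232
  B: 158 + 61.11 = 219.11 → 219
  → #f1e8db
72% tint:
  R: 217 + 27.36 = 244.36 → 244
  G: 192 + 45.36 = 237.36 → 237
  B: 158 + 0.72×(255−158) = 158 + 69.84 = 227.84 → 228
  → #f4ede4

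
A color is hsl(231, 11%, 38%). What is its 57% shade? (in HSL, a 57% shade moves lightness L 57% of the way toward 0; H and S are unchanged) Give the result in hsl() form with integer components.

L moves 57% from 38 toward 0: 38 − 21.66 = 16.34 → 16.
H and S are unchanged.

hsl(231, 11%, 16%)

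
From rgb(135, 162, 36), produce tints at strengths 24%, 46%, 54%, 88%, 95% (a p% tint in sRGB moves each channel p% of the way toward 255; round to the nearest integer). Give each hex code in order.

24%: (135 + 28.8 = 163.8→164, 162 + 22.32 = 184.32→184, 36 + 52.56 = 88.56→89) → #a4b859
46%: (135 + 55.2 = 190.2→190, 162 + 42.78 = 204.78→205, 36 + 100.74 = 136.74→137) → #becd89
54%: (135 + 64.8 = 199.8→200, 162 + 50.22 = 212.22→212, 36 + 118.26 = 154.26→154) → #c8d49a
88%: (135 + 105.6 = 240.6→241, 162 + 81.84 = 243.84→244, 36 + 192.72 = 228.72→229) → #f1f4e5
95%: (135 + 114 = 249→249, 162 + 88.35 = 250.35→250, 36 + 208.05 = 244.05→244) → #f9faf4

#a4b859, #becd89, #c8d49a, #f1f4e5, #f9faf4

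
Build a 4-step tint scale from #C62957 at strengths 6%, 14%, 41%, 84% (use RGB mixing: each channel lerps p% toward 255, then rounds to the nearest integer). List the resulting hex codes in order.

#C93661, #CE476F, #DD819C, #F6DDE4

#C62957 is rgb(198, 41, 87).
6%: (198 + 3.42 = 201.42→201, 41 + 12.84 = 53.84→54, 87 + 10.08 = 97.08→97) → #C93661
14%: (198 + 7.98 = 205.98→206, 41 + 29.96 = 70.96→71, 87 + 23.52 = 110.52→111) → #CE476F
41%: (198 + 23.37 = 221.37→221, 41 + 87.74 = 128.74→129, 87 + 68.88 = 155.88→156) → #DD819C
84%: (198 + 47.88 = 245.88→246, 41 + 179.76 = 220.76→221, 87 + 141.12 = 228.12→228) → #F6DDE4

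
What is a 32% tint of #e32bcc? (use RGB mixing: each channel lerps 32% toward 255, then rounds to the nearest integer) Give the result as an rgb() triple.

#e32bcc is rgb(227, 43, 204).
Lerp each channel 32% toward 255:
  R: 227 + 8.96 = 235.96 → 236
  G: 43 + 67.84 = 110.84 → 111
  B: 204 + 0.32×(255−204) = 204 + 16.32 = 220.32 → 220

rgb(236, 111, 220)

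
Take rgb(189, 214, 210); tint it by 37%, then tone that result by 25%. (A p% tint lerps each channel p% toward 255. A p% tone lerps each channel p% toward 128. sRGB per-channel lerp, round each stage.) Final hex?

Lerp each channel 37% toward 255:
  R: 189 + 24.42 = 213.42 → 213
  G: 214 + 0.37×(255−214) = 214 + 15.17 = 229.17 → 229
  B: 210 + 0.37×(255−210) = 210 + 16.65 = 226.65 → 227
After the tint: rgb(213, 229, 227) = #d5e5e3.
Lerp each channel 25% toward 128:
  R: 213 + 0.25×(128−213) = 213 − 21.25 = 191.75 → 192
  G: 229 + 0.25×(128−229) = 229 − 25.25 = 203.75 → 204
  B: 227 + 0.25×(128−227) = 227 − 24.75 = 202.25 → 202
rgb(192, 204, 202) = #c0ccca.

#c0ccca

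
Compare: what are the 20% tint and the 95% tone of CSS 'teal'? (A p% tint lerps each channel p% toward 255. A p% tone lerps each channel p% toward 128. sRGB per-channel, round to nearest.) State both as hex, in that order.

CSS teal is rgb(0, 128, 128).
20% tint:
  R: 0 + 0.2×(255−0) = 0 + 51 = 51 → 51
  G: 128 + 0.2×(255−128) = 128 + 25.4 = 153.4 → 153
  B: 128 + 0.2×(255−128) = 128 + 25.4 = 153.4 → 153
  → #339999
95% tone:
  R: 0 + 121.6 = 121.6 → 122
  G: 128 + 0.95×(128−128) = 128 + 0 = 128 → 128
  B: 128 + 0.95×(128−128) = 128 + 0 = 128 → 128
  → #7A8080

#339999, #7A8080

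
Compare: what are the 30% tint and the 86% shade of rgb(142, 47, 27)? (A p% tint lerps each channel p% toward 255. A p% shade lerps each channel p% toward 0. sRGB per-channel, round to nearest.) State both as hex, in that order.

#b06d5f, #140704

30% tint:
  R: 142 + 0.3×(255−142) = 142 + 33.9 = 175.9 → 176
  G: 47 + 62.4 = 109.4 → 109
  B: 27 + 68.4 = 95.4 → 95
  → #b06d5f
86% shade:
  R: 142 + 0.86×(0−142) = 142 − 122.12 = 19.88 → 20
  G: 47 − 40.42 = 6.58 → 7
  B: 27 + 0.86×(0−27) = 27 − 23.22 = 3.78 → 4
  → #140704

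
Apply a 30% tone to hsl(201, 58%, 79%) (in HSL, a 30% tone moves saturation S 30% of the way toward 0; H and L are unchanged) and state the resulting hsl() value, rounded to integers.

hsl(201, 41%, 79%)

S moves 30% from 58 toward 0: 58 − 17.4 = 40.6 → 41.
H and L are unchanged.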